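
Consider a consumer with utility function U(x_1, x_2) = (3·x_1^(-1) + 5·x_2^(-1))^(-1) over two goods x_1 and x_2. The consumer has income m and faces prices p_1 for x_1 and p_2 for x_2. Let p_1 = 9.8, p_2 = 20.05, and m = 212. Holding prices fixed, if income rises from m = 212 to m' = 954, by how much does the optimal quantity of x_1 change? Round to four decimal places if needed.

MU_x_1 ∝ 3·x_1^(-2), MU_x_2 ∝ 5·x_2^(-2), so MRS = (3/5)·(x_2/x_1)^(2) = p_1/p_2.
Hence x_2/x_1 = ((5/3)·p_1/p_2)^(1/(2)), i.e. raised to the 0.5 power.
Substitute x_2 = (x_2/x_1)·x_1 into the budget: x_1* = m/(p_1 + p_2·(x_2/x_1)).
Numerically x_2/x_1 = 0.902569, so x_1* = 212/(9.8 + 20.05·0.902569) = 7.5995.
At m' = 954: x_1* = 34.1978. Change: 34.1978 − 7.5995 = 26.5983.

Δx_1* = 26.5983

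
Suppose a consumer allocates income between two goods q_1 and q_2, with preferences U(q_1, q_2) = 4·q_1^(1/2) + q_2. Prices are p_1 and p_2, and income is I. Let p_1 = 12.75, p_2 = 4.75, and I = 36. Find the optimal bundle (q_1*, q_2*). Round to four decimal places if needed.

Set MRS = p_1/p_2: 2·q_1^(−1/2) = p_1/p_2.
Solve: √q_1 = 2·p_2/p_1, so q_1*(p_1,p_2) = (2·p_2/p_1)², and q_2* = (I − p_1·q_1*)/p_2.
Plugging in: q_1* = (2·4.75/12.75)² = 0.5552, q_2* = 6.0888.

q_1* = 0.5552, q_2* = 6.0888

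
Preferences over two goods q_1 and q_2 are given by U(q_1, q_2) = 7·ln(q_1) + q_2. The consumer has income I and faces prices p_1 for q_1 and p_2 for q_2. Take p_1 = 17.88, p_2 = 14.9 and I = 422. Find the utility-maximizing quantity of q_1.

MU_q_1 = 7/q_1, MU_q_2 = 1. Tangency: 7/q_1 = p_1/p_2.
So q_1*(p_1,p_2) = 7·p_2/p_1, independent of income; and q_2* = (I − 7·p_2)/p_2.
At the given prices: q_1* = 7·14.9/17.88 = 5.8333.

q_1* = 5.8333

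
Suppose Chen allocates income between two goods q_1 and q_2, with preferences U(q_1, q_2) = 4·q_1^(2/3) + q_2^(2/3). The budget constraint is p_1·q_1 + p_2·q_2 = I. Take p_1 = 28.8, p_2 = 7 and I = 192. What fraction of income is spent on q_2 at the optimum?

share on q_2 = 0.2092

From the CES first-order condition, 4·(q_2/q_1)^(1/3) = p_1/p_2.
Hence q_2/q_1 = ((1/4)·p_1/p_2)^(1/(1/3)), i.e. raised to the 3 power.
With the ratio pinned down, the budget gives q_1* = I/(p_1 + p_2·(q_2/q_1)) and q_2* = (q_2/q_1)·q_1*.
Numerically q_2/q_1 = 1.088187, so q_1* = 192/(28.8 + 7·1.088187) = 5.2722 and q_2* = 1.088187·5.2722 = 5.7372.
Expenditure on q_2: 7·5.7372 = 40.1601; share = 0.2092.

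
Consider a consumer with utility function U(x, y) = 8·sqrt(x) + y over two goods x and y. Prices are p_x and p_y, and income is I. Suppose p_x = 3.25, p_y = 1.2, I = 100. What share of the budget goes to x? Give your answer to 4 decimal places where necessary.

share on x = 0.0709

Utility is quasi-linear in y; the FOC for x is 4/√x = p_x/p_y.
Thus x* = (4·p_y/p_x)² — independent of I — with the rest of income spent on y.
Plugging in: x* = (4·1.2/3.25)² = 2.1813, y* = 77.4256.
Expenditure on x: 3.25·2.1813 = 7.0892; share = 0.0709.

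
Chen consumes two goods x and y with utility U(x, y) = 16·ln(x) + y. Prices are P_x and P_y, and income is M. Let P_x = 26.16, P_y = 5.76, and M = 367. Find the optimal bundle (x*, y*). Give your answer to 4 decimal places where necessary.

Set MRS = P_x/P_y: (16/x)/1 = P_x/P_y.
So x*(P_x,P_y) = 16·P_y/P_x, independent of income; and y* = (M − 16·P_y)/P_y.
At the given prices: x* = 16·5.76/26.16 = 3.5229, and y* = 47.7153.

x* = 3.5229, y* = 47.7153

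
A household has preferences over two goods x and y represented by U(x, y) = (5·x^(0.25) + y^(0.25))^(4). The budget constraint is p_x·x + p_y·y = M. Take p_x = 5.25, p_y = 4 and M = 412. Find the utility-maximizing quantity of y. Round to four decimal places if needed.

y* = 11.6926

MU_x ∝ 5·x^(-0.75), MU_y ∝ y^(-0.75), so MRS = 5·(y/x)^(0.75) = p_x/p_y.
Hence y/x = ((1/5)·p_x/p_y)^(1/(0.75)), i.e. raised to the 4/3 power.
Substitute y = (y/x)·x into the budget: x* = M/(p_x + p_y·(y/x)).
Numerically y/x = 0.168076, so x* = 412/(5.25 + 4·0.168076) = 69.5675 and y* = 0.168076·69.5675 = 11.6926.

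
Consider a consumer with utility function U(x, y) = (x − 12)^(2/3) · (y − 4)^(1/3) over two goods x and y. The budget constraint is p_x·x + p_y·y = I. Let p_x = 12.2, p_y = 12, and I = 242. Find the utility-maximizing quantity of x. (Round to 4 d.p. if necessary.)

x* = 14.6011

This is Cobb-Douglas in (x−12, y−4): tangency gives 2/3·p_y·(y−4) = 1/3·p_x·(x−12).
After buying the subsistence bundle (12, 4), a share 2/3 of the remaining income goes to x: x* = 12 + 2/3·(I − 12p_x − 4p_y)/p_x.
Discretionary income = 242 − 12·12.2 − 4·12 = 47.6; x* = 12 + 2/3·47.6/12.2 = 14.6011.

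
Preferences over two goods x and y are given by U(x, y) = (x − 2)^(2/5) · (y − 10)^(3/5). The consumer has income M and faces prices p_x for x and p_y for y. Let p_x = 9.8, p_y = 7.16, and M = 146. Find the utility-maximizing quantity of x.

This is Cobb-Douglas in (x−2, y−10): tangency gives 0.4·p_y·(y−10) = 0.6·p_x·(x−2).
After buying the subsistence bundle (2, 10), a share 0.4 of the remaining income goes to x: x* = 2 + 0.4·(M − 2p_x − 10p_y)/p_x.
Discretionary income = 146 − 2·9.8 − 10·7.16 = 54.8; x* = 2 + 0.4·54.8/9.8 = 4.2367.

x* = 4.2367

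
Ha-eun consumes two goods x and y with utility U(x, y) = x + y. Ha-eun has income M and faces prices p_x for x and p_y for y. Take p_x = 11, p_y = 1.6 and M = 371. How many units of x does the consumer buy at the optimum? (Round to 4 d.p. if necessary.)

x* = 0

y gives more utility per dollar, so spend all income on y: y* = M/p_y, x* = 0.
Numerically: x* = 0, y* = 231.875.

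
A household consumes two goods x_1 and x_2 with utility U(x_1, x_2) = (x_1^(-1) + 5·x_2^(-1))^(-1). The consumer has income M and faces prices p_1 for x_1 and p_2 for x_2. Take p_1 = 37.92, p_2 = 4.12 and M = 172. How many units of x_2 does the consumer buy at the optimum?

MU_x_1 ∝ x_1^(-2), MU_x_2 ∝ 5·x_2^(-2), so MRS = (1/5)·(x_2/x_1)^(2) = p_1/p_2.
Hence x_2/x_1 = (5·p_1/p_2)^(1/(2)), i.e. raised to the 0.5 power.
Substitute x_2 = (x_2/x_1)·x_1 into the budget: x_1* = M/(p_1 + p_2·(x_2/x_1)).
Numerically x_2/x_1 = 6.783761, so x_1* = 172/(37.92 + 4.12·6.783761) = 2.6112 and x_2* = 6.783761·2.6112 = 17.714.

x_2* = 17.714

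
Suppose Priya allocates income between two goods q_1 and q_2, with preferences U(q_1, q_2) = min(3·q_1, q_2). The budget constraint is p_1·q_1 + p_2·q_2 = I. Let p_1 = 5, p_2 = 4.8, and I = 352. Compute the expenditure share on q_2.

share on q_2 = 0.7423

Demand: q_1*(p_1,p_2,I) = I/(p_1 + 3·p_2), q_2* = 3·I/(p_1 + 3·p_2).
Here 5 + 3·4.8 = 19.4, giving q_1* = 18.1443 and q_2* = 54.433.
Expenditure on q_2: 4.8·54.433 = 261.2784; share = 0.7423.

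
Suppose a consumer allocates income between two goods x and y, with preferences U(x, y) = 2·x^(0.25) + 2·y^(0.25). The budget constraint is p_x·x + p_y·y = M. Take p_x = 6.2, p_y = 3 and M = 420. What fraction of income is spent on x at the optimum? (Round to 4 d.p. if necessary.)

share on x = 0.4398

From the CES first-order condition, (y/x)^(0.75) = p_x/p_y.
Solve for the ratio: y/x = [p_x/p_y]^(4/3).
With the ratio pinned down, the budget gives x* = M/(p_x + p_y·(y/x)) and y* = (y/x)·x*.
Numerically y/x = 2.632453, so x* = 420/(6.2 + 3·2.632453) = 29.7928 and y* = 2.632453·29.7928 = 78.4282.
Expenditure on x: 6.2·29.7928 = 184.7155; share = 0.4398.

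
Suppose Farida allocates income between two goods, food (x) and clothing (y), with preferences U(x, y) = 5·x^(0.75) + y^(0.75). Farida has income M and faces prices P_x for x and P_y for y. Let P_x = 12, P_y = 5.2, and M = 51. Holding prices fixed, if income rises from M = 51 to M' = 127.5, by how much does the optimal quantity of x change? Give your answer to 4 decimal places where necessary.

Δx* = 6.2521

Substitute y = (y/x)·x into the budget: x* = M/(P_x + P_y·(y/x)).
Numerically y/x = 0.045377, so x* = 51/(12 + 5.2·0.045377) = 4.168.
At M' = 127.5: x* = 10.4201. Change: 10.4201 − 4.168 = 6.2521.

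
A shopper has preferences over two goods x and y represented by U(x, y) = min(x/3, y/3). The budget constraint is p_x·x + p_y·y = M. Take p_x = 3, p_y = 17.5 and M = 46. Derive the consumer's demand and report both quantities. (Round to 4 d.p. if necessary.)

With perfect complements, no substitution: consume in ratio x:y = 3:3.
Budget: p_x·x + p_y·x = M, so (3·p_x + 3·p_y)·x = 3·M.
Demand: x*(p_x,p_y,M) = 3·M/(3·p_x + 3·p_y), y* = 3·M/(3·p_x + 3·p_y).
Here 3·3 + 3·17.5 = 61.5, giving x* = 2.2439 and y* = 2.2439.

x* = 2.2439, y* = 2.2439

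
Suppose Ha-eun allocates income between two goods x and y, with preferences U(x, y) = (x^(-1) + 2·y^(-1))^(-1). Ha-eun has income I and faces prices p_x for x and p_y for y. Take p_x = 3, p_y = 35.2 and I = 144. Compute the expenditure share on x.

share on x = 0.1711

MU_x ∝ x^(-2), MU_y ∝ 2·y^(-2), so MRS = (1/2)·(y/x)^(2) = p_x/p_y.
Hence y/x = (2·p_x/p_y)^(1/(2)), i.e. raised to the 0.5 power.
Substitute y = (y/x)·x into the budget: x* = I/(p_x + p_y·(y/x)).
Numerically y/x = 0.412861, so x* = 144/(3 + 35.2·0.412861) = 8.2132 and y* = 0.412861·8.2132 = 3.3909.
Expenditure on x: 3·8.2132 = 24.6396; share = 0.1711.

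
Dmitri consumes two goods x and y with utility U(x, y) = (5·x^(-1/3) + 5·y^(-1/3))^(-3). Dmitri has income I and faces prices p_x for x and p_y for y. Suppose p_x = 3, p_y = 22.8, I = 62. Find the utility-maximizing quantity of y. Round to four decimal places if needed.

y* = 1.6971

From the CES first-order condition, (y/x)^(4/3) = p_x/p_y.
Hence y/x = (p_x/p_y)^(1/(4/3)), i.e. raised to the 0.75 power.
With the ratio pinned down, the budget gives x* = I/(p_x + p_y·(y/x)) and y* = (y/x)·x*.
Numerically y/x = 0.218469, so x* = 62/(3 + 22.8·0.218469) = 7.7684 and y* = 0.218469·7.7684 = 1.6971.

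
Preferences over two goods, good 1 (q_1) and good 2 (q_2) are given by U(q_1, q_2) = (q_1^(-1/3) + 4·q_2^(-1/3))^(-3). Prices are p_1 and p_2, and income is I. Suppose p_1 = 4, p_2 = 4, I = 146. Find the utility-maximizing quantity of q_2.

q_2* = 26.9661

MU_q_1 ∝ q_1^(-4/3), MU_q_2 ∝ 4·q_2^(-4/3), so MRS = (1/4)·(q_2/q_1)^(4/3) = p_1/p_2.
Solve for the ratio: q_2/q_1 = [4·p_1/p_2]^(0.75).
With the ratio pinned down, the budget gives q_1* = I/(p_1 + p_2·(q_2/q_1)) and q_2* = (q_2/q_1)·q_1*.
Numerically q_2/q_1 = 2.828427, so q_1* = 146/(4 + 4·2.828427) = 9.5339 and q_2* = 2.828427·9.5339 = 26.9661.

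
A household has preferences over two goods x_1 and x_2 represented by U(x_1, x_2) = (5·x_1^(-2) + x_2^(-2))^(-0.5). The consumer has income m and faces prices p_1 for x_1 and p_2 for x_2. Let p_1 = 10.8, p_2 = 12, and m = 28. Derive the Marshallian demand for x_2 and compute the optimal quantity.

x_2* = 0.8995

MU_x_1 ∝ 5·x_1^(-3), MU_x_2 ∝ x_2^(-3), so MRS = 5·(x_2/x_1)^(3) = p_1/p_2.
Solve for the ratio: x_2/x_1 = [(1/5)·p_1/p_2]^(1/3).
Substitute x_2 = (x_2/x_1)·x_1 into the budget: x_1* = m/(p_1 + p_2·(x_2/x_1)).
Numerically x_2/x_1 = 0.564622, so x_1* = 28/(10.8 + 12·0.564622) = 1.5931 and x_2* = 0.564622·1.5931 = 0.8995.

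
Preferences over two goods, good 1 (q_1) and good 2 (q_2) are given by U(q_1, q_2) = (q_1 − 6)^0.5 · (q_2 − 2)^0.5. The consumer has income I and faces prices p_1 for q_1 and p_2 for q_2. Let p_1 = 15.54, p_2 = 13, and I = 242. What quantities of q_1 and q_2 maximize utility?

q_1* = 9.9498, q_2* = 6.7215

This is Cobb-Douglas in (q_1−6, q_2−2): tangency gives 0.5·p_2·(q_2−2) = 0.5·p_1·(q_1−6).
Substituting into the budget: q_1* = 6 + 0.5·(I − 6·p_1 − 2·p_2)/p_1, and q_2* = 2 + 0.5·(…)/p_2.
Discretionary income = 242 − 6·15.54 − 2·13 = 122.76; q_1* = 6 + 0.5·122.76/15.54 = 9.9498; q_2* = 2 + 0.5·122.76/13 = 6.7215.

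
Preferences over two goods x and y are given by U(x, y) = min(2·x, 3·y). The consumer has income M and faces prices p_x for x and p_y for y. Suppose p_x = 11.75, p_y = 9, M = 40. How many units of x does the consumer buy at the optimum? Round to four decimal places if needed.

Demand: x*(p_x,p_y,M) = 3·M/(3·p_x + 2·p_y), y* = 2·M/(3·p_x + 2·p_y).
Here 3·11.75 + 2·9 = 53.25, giving x* = 2.2535.

x* = 2.2535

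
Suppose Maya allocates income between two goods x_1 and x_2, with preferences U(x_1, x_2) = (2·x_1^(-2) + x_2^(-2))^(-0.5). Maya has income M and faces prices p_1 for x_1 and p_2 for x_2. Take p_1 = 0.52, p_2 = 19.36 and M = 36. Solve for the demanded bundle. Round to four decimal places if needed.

With the ratio pinned down, the budget gives x_1* = M/(p_1 + p_2·(x_2/x_1)) and x_2* = (x_2/x_1)·x_1*.
Numerically x_2/x_1 = 0.237696, so x_1* = 36/(0.52 + 19.36·0.237696) = 7.0288 and x_2* = 0.237696·7.0288 = 1.6707.

x_1* = 7.0288, x_2* = 1.6707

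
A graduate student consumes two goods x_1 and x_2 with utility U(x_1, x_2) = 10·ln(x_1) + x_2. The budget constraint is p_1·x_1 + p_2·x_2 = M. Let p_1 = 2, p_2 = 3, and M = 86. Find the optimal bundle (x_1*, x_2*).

So x_1*(p_1,p_2) = 10·p_2/p_1, independent of income; and x_2* = (M − 10·p_2)/p_2.
At the given prices: x_1* = 10·3/2 = 15, and x_2* = 18.6667.

x_1* = 15, x_2* = 18.6667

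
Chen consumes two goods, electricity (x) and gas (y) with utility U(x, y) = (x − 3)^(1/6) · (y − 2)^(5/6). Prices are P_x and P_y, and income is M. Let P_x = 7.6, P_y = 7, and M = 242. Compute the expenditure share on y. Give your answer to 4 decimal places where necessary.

MRS = (1/5)·(y−2)/(x−3). Tangency with P_x/P_y gives y−2 = 5·(P_x/P_y)·(x−3).
After buying the subsistence bundle (3, 2), a share 1/6 of the remaining income goes to x: x* = 3 + 1/6·(M − 3P_x − 2P_y)/P_x.
Discretionary income = 242 − 3·7.6 − 2·7 = 205.2; x* = 3 + 1/6·205.2/7.6 = 7.5; y* = 2 + 5/6·205.2/7 = 26.4286.
Expenditure on y: 7·26.4286 = 185; share = 0.7645.

share on y = 0.7645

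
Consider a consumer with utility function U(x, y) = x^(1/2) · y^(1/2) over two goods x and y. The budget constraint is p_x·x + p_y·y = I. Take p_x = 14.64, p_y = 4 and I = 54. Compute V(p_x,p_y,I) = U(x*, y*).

V = 3.5283

At p_x=14.64, p_y=4, I=54: x* = 0.5·54/14.64 = 1.8443, y* = 6.75.
Utility at the optimum: U(1.8443, 6.75) = 3.5283.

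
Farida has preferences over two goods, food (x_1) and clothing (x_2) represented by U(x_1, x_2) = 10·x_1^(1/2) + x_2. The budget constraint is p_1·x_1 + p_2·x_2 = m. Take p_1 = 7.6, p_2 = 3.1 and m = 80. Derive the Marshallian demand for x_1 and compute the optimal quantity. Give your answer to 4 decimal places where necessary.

x_1* = 4.1595

Solve: √x_1 = 5·p_2/p_1, so x_1*(p_1,p_2) = (5·p_2/p_1)², and x_2* = (m − p_1·x_1*)/p_2.
Plugging in: x_1* = (5·3.1/7.6)² = 4.1595.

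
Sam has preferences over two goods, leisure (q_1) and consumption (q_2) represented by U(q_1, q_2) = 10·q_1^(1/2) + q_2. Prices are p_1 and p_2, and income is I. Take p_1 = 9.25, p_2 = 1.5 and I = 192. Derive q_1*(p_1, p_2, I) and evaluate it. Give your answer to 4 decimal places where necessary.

Set MRS = p_1/p_2: 5·q_1^(−1/2) = p_1/p_2.
Solve: √q_1 = 5·p_2/p_1, so q_1*(p_1,p_2) = (5·p_2/p_1)², and q_2* = (I − p_1·q_1*)/p_2.
Plugging in: q_1* = (5·1.5/9.25)² = 0.6574.

q_1* = 0.6574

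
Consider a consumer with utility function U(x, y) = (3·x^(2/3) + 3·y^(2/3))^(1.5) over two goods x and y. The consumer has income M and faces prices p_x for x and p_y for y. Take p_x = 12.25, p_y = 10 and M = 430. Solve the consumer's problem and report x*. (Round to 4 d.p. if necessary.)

With the ratio pinned down, the budget gives x* = M/(p_x + p_y·(y/x)) and y* = (y/x)·x*.
Numerically y/x = 1.838266, so x* = 430/(12.25 + 10·1.838266) = 14.0373.

x* = 14.0373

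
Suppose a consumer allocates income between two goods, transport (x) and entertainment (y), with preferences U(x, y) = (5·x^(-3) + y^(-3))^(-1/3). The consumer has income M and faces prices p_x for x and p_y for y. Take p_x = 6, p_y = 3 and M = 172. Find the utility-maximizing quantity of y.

MU_x ∝ 5·x^(-4), MU_y ∝ y^(-4), so MRS = 5·(y/x)^(4) = p_x/p_y.
Solve for the ratio: y/x = [(1/5)·p_x/p_y]^(0.25).
With the ratio pinned down, the budget gives x* = M/(p_x + p_y·(y/x)) and y* = (y/x)·x*.
Numerically y/x = 0.795271, so x* = 172/(6 + 3·0.795271) = 20.5108 and y* = 0.795271·20.5108 = 16.3117.

y* = 16.3117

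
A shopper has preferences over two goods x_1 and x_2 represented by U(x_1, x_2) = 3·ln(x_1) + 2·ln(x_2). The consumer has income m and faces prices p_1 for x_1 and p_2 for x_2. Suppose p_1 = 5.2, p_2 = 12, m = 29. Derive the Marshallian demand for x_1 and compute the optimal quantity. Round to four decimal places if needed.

Tangency: MRS = (3/2)·x_2/x_1 = p_1/p_2.
So 3·p_2·x_2 = 2·p_1·x_1; combined with the budget, a share 0.6 of income goes to x_1.
Demand: x_1*(p_1,p_2,m) = 0.6·m/p_1 and x_2* = 0.4·m/p_2.
At p_1=5.2, p_2=12, m=29: x_1* = 0.6·29/5.2 = 3.3462.

x_1* = 3.3462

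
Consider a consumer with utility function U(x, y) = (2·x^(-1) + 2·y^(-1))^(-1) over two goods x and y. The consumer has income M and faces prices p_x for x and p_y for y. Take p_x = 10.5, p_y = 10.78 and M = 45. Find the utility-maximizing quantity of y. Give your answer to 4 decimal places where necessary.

MRS = MU_x/MU_y = (y/x)^(2). Set equal to p_x/p_y.
Solve for the ratio: y/x = [p_x/p_y]^(0.5).
Substitute y = (y/x)·x into the budget: x* = M/(p_x + p_y·(y/x)).
Numerically y/x = 0.986928, so x* = 45/(10.5 + 10.78·0.986928) = 2.1288 and y* = 0.986928·2.1288 = 2.1009.

y* = 2.1009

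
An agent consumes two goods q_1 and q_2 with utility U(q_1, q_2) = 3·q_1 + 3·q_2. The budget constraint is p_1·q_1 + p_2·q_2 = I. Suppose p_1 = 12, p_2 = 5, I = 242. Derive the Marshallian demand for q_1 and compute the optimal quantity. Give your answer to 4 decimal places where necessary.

q_2 gives more utility per dollar, so spend all income on q_2: q_2* = I/p_2, q_1* = 0.
Numerically: q_1* = 0, q_2* = 48.4.

q_1* = 0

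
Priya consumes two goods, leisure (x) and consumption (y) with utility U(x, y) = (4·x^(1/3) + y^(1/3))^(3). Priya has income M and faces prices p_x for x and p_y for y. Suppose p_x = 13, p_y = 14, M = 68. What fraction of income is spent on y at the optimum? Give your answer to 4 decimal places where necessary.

share on y = 0.1075

MRS = MU_x/MU_y = 4·(y/x)^(2/3). Set equal to p_x/p_y.
Hence y/x = ((1/4)·p_x/p_y)^(1/(2/3)), i.e. raised to the 1.5 power.
With the ratio pinned down, the budget gives x* = M/(p_x + p_y·(y/x)) and y* = (y/x)·x*.
Numerically y/x = 0.111849, so x* = 68/(13 + 14·0.111849) = 4.6684 and y* = 0.111849·4.6684 = 0.5222.
Expenditure on y: 14·0.5222 = 7.3103; share = 0.1075.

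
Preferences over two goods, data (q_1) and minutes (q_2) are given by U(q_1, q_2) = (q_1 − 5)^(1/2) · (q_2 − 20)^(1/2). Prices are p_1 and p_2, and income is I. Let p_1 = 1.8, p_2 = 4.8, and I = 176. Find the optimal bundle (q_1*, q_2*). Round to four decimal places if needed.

q_1* = 24.7222, q_2* = 27.3958

Let q_1' = q_1−5, q_2' = q_2−20. MRS = q_2'/q_1' = p_1/p_2.
Substituting into the budget: q_1* = 5 + 0.5·(I − 5·p_1 − 20·p_2)/p_1, and q_2* = 20 + 0.5·(…)/p_2.
Discretionary income = 176 − 5·1.8 − 20·4.8 = 71; q_1* = 5 + 0.5·71/1.8 = 24.7222; q_2* = 20 + 0.5·71/4.8 = 27.3958.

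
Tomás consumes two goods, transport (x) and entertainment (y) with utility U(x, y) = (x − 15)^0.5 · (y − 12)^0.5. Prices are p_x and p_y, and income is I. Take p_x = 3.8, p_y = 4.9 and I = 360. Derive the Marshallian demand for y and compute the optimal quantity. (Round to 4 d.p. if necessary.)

Substituting into the budget: x* = 15 + 0.5·(I − 15·p_x − 12·p_y)/p_x, and y* = 12 + 0.5·(…)/p_y.
Discretionary income = 360 − 15·3.8 − 12·4.9 = 244.2; y* = 12 + 0.5·244.2/4.9 = 36.9184.

y* = 36.9184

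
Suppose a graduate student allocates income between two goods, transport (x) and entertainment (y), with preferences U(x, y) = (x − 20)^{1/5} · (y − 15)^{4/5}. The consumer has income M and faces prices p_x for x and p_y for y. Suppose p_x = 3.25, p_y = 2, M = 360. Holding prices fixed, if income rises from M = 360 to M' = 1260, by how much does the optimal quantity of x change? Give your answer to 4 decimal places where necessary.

Δx* = 55.3846

MRS = (1/4)·(y−15)/(x−20). Tangency with p_x/p_y gives y−15 = 4·(p_x/p_y)·(x−20).
Substituting into the budget: x* = 20 + 0.2·(M − 20·p_x − 15·p_y)/p_x, and y* = 15 + 0.8·(…)/p_y.
Discretionary income = 360 − 20·3.25 − 15·2 = 265; x* = 20 + 0.2·265/3.25 = 36.3077.
At M' = 1260: x* = 91.6923. Change: 91.6923 − 36.3077 = 55.3846.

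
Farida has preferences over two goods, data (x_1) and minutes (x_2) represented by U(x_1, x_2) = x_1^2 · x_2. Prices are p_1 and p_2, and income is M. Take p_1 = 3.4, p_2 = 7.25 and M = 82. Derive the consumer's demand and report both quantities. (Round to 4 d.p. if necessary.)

MU_x_1/MU_x_2 = (2·x_2)/(x_1); tangency sets this equal to p_1/p_2.
Rearranging, p_2·x_2 = (1/2)·p_1·x_1. Substituting into the budget gives p_1·x_1·(1 + (1/2)) = M.
Demand: x_1*(p_1,p_2,M) = 2/3·M/p_1 and x_2* = 1/3·M/p_2.
At p_1=3.4, p_2=7.25, M=82: x_1* = 2/3·82/3.4 = 16.0784, x_2* = 3.7701.

x_1* = 16.0784, x_2* = 3.7701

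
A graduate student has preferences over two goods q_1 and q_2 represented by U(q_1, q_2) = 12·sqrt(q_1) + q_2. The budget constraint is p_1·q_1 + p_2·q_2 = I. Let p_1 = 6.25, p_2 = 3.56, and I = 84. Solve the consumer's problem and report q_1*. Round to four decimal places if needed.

Solve: √q_1 = 6·p_2/p_1, so q_1*(p_1,p_2) = (6·p_2/p_1)², and q_2* = (I − p_1·q_1*)/p_2.
Plugging in: q_1* = (6·3.56/6.25)² = 11.68.

q_1* = 11.68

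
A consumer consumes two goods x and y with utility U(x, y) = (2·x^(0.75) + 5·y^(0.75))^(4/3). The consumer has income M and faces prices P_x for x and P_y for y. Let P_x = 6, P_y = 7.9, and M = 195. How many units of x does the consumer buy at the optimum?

From the CES first-order condition, (2/5)·(y/x)^(0.25) = P_x/P_y.
Solve for the ratio: y/x = [(5/2)·P_x/P_y]^(4).
With the ratio pinned down, the budget gives x* = M/(P_x + P_y·(y/x)) and y* = (y/x)·x*.
Numerically y/x = 12.997406, so x* = 195/(6 + 7.9·12.997406) = 1.7943.

x* = 1.7943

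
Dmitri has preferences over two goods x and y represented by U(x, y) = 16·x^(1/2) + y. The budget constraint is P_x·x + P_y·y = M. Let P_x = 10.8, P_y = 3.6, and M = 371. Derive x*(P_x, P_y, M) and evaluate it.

x* = 7.1111

Set MRS = P_x/P_y: 8·x^(−1/2) = P_x/P_y.
Solve: √x = 8·P_y/P_x, so x*(P_x,P_y) = (8·P_y/P_x)², and y* = (M − P_x·x*)/P_y.
Plugging in: x* = (8·3.6/10.8)² = 7.1111.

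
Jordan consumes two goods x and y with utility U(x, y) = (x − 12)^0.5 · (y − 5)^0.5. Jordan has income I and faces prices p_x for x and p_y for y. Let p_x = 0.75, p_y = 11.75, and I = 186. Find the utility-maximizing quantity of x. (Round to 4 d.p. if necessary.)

x* = 90.8333

Let x' = x−12, y' = y−5. MRS = y'/x' = p_x/p_y.
Substituting into the budget: x* = 12 + 0.5·(I − 12·p_x − 5·p_y)/p_x, and y* = 5 + 0.5·(…)/p_y.
Discretionary income = 186 − 12·0.75 − 5·11.75 = 118.25; x* = 12 + 0.5·118.25/0.75 = 90.8333.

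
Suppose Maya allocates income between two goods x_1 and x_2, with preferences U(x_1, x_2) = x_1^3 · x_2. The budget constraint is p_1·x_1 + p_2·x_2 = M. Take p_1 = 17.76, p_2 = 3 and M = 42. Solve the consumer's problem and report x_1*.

The MRS is 3·x_2/x_1. Set MRS = p_1/p_2.
So 3·p_2·x_2 = p_1·x_1; combined with the budget, a share 0.75 of income goes to x_1.
Demand: x_1*(p_1,p_2,M) = 0.75·M/p_1 and x_2* = 0.25·M/p_2.
At p_1=17.76, p_2=3, M=42: x_1* = 0.75·42/17.76 = 1.7736.

x_1* = 1.7736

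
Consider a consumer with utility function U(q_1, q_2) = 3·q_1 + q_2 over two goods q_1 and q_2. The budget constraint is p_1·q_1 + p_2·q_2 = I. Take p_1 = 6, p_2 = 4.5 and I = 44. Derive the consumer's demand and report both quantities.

q_1* = 7.3333, q_2* = 0

Perfect substitutes: compare marginal utility per dollar. 3/p_1 vs 1/p_2 → 0.5 vs 0.2222.
q_1 gives more utility per dollar, so spend all income on q_1: q_1* = I/p_1, q_2* = 0.
Numerically: q_1* = 7.3333, q_2* = 0.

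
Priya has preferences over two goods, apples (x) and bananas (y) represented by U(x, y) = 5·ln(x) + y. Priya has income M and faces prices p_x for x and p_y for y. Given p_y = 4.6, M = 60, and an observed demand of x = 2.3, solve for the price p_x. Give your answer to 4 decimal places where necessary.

MU_x = 5/x, MU_y = 1. Tangency: 5/x = p_x/p_y.
So x*(p_x,p_y) = 5·p_y/p_x, independent of income; and y* = (M − 5·p_y)/p_y.
Set x* = 2.3 in the demand function and solve for p_x: p_x = 10.

p_x = 10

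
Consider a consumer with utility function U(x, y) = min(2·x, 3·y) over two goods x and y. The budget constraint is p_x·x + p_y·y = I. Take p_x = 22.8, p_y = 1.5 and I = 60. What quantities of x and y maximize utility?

x* = 2.521, y* = 1.6807

With perfect complements, no substitution: consume in ratio x:y = 3:2.
Budget: p_x·x + p_y·(2/3)·x = I, so (3·p_x + 2·p_y)·x = 3·I.
Demand: x*(p_x,p_y,I) = 3·I/(3·p_x + 2·p_y), y* = 2·I/(3·p_x + 2·p_y).
Here 3·22.8 + 2·1.5 = 71.4, giving x* = 2.521 and y* = 1.6807.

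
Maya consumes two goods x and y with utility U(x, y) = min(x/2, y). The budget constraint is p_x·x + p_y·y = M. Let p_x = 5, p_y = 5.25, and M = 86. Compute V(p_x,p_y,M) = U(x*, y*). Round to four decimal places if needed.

V = 5.6393

With perfect complements, no substitution: consume in ratio x:y = 2:1.
Budget: p_x·x + p_y·(1/2)·x = M, so (2·p_x + p_y)·x = 2·M.
Demand: x*(p_x,p_y,M) = 2·M/(2·p_x + p_y), y* = M/(2·p_x + p_y).
Here 2·5 + 5.25 = 15.25, giving x* = 11.2787 and y* = 5.6393.
Utility at the optimum: U(11.2787, 5.6393) = 5.6393.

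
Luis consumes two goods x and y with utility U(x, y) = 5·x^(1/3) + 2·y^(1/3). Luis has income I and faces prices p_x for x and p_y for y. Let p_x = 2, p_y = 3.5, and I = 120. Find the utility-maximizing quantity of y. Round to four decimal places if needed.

y* = 5.5041

MU_x ∝ 5·x^(-2/3), MU_y ∝ 2·y^(-2/3), so MRS = (5/2)·(y/x)^(2/3) = p_x/p_y.
Solve for the ratio: y/x = [(2/5)·p_x/p_y]^(1.5).
Substitute y = (y/x)·x into the budget: x* = I/(p_x + p_y·(y/x)).
Numerically y/x = 0.109278, so x* = 120/(2 + 3.5·0.109278) = 50.3678 and y* = 0.109278·50.3678 = 5.5041.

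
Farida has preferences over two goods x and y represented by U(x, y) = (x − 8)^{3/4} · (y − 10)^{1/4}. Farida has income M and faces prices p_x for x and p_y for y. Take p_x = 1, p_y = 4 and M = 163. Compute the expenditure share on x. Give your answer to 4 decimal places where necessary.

share on x = 0.5782

MRS = 3·(y−10)/(x−8). Tangency with p_x/p_y gives y−10 = (1/3)·(p_x/p_y)·(x−8).
After buying the subsistence bundle (8, 10), a share 0.75 of the remaining income goes to x: x* = 8 + 0.75·(M − 8p_x − 10p_y)/p_x.
Discretionary income = 163 − 8·1 − 10·4 = 115; x* = 8 + 0.75·115/1 = 94.25; y* = 10 + 0.25·115/4 = 17.1875.
Expenditure on x: 1·94.25 = 94.25; share = 0.5782.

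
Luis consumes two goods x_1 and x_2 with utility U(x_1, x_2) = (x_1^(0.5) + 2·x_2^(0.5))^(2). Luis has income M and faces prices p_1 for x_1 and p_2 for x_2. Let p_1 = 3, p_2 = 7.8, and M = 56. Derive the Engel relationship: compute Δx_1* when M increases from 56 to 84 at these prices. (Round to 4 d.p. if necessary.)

Δx_1* = 3.6768

MRS = MU_x_1/MU_x_2 = (1/2)·(x_2/x_1)^(0.5). Set equal to p_1/p_2.
Solve for the ratio: x_2/x_1 = [2·p_1/p_2]^(2).
With the ratio pinned down, the budget gives x_1* = M/(p_1 + p_2·(x_2/x_1)) and x_2* = (x_2/x_1)·x_1*.
Numerically x_2/x_1 = 0.591716, so x_1* = 56/(3 + 7.8·0.591716) = 7.3535.
At M' = 84: x_1* = 11.0303. Change: 11.0303 − 7.3535 = 3.6768.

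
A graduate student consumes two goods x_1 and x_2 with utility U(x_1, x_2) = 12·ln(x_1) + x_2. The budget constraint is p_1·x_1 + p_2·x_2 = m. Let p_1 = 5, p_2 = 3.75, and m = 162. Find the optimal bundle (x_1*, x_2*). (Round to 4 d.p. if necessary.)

Set MRS = p_1/p_2: (12/x_1)/1 = p_1/p_2.
So x_1*(p_1,p_2) = 12·p_2/p_1, independent of income; and x_2* = (m − 12·p_2)/p_2.
At the given prices: x_1* = 12·3.75/5 = 9, and x_2* = 31.2.

x_1* = 9, x_2* = 31.2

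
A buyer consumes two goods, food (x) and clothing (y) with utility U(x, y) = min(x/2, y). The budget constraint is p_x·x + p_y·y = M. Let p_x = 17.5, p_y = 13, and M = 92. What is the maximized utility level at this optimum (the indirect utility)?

V = 1.9167

Leontief preferences: the optimum is at the kink where x/2 = y/1, i.e. y = (1/2)·x.
Budget: p_x·x + p_y·(1/2)·x = M, so (2·p_x + p_y)·x = 2·M.
Demand: x*(p_x,p_y,M) = 2·M/(2·p_x + p_y), y* = M/(2·p_x + p_y).
Here 2·17.5 + 13 = 48, giving x* = 3.8333 and y* = 1.9167.
Utility at the optimum: U(3.8333, 1.9167) = 1.9167.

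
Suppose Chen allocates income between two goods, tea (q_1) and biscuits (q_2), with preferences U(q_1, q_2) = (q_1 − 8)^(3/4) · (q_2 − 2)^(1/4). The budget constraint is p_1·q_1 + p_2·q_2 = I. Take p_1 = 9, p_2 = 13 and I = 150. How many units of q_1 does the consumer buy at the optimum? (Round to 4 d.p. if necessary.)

q_1* = 12.3333

After buying the subsistence bundle (8, 2), a share 0.75 of the remaining income goes to q_1: q_1* = 8 + 0.75·(I − 8p_1 − 2p_2)/p_1.
Discretionary income = 150 − 8·9 − 2·13 = 52; q_1* = 8 + 0.75·52/9 = 12.3333.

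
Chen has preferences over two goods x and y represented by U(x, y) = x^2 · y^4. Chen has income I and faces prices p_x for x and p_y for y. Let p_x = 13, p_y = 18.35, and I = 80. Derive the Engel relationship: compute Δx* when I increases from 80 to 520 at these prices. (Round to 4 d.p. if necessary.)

Δx* = 11.2821

MU_x/MU_y = (2·y)/(4·x); tangency sets this equal to p_x/p_y.
So 2·p_y·y = 4·p_x·x; combined with the budget, a share 1/3 of income goes to x.
Demand: x*(p_x,p_y,I) = 1/3·I/p_x and y* = 2/3·I/p_y.
At p_x=13, p_y=18.35, I=80: x* = 1/3·80/13 = 2.0513.
At I' = 520: x* = 13.3333. Change: 13.3333 − 2.0513 = 11.2821.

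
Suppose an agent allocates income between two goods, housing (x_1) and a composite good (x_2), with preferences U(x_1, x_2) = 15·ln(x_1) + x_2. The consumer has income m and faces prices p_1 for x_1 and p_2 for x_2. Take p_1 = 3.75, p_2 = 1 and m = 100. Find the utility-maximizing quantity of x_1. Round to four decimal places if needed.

x_1* = 4

MU_x_1 = 15/x_1, MU_x_2 = 1. Tangency: 15/x_1 = p_1/p_2.
So x_1*(p_1,p_2) = 15·p_2/p_1, independent of income; and x_2* = (m − 15·p_2)/p_2.
At the given prices: x_1* = 15·1/3.75 = 4.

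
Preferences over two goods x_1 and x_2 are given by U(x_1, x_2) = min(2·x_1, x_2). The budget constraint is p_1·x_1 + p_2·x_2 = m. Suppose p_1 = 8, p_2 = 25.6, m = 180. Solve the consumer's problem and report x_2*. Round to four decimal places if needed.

Leontief preferences: the optimum is at the kink where x_1/1 = x_2/2, i.e. x_2 = 2·x_1.
Budget: p_1·x_1 + p_2·2·x_1 = m, so (p_1 + 2·p_2)·x_1 = m.
Demand: x_1*(p_1,p_2,m) = m/(p_1 + 2·p_2), x_2* = 2·m/(p_1 + 2·p_2).
Here 8 + 2·25.6 = 59.2, giving x_2* = 6.0811.

x_2* = 6.0811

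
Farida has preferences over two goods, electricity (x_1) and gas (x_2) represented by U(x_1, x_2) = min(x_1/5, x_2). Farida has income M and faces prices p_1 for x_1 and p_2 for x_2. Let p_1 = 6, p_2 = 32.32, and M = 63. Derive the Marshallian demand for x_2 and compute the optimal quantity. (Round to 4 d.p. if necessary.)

Leontief preferences: the optimum is at the kink where x_1/5 = x_2/1, i.e. x_2 = (1/5)·x_1.
Budget: p_1·x_1 + p_2·(1/5)·x_1 = M, so (5·p_1 + p_2)·x_1 = 5·M.
Demand: x_1*(p_1,p_2,M) = 5·M/(5·p_1 + p_2), x_2* = M/(5·p_1 + p_2).
Here 5·6 + 32.32 = 62.32, giving x_2* = 1.0109.

x_2* = 1.0109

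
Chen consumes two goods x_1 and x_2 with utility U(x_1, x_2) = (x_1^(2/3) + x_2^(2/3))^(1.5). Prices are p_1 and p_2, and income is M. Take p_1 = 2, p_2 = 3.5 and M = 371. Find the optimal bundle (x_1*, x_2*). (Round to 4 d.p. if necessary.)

MRS = MU_x_1/MU_x_2 = (x_2/x_1)^(1/3). Set equal to p_1/p_2.
Hence x_2/x_1 = (p_1/p_2)^(1/(1/3)), i.e. raised to the 3 power.
Substitute x_2 = (x_2/x_1)·x_1 into the budget: x_1* = M/(p_1 + p_2·(x_2/x_1)).
Numerically x_2/x_1 = 0.186589, so x_1* = 371/(2 + 3.5·0.186589) = 139.8385 and x_2* = 0.186589·139.8385 = 26.0923.

x_1* = 139.8385, x_2* = 26.0923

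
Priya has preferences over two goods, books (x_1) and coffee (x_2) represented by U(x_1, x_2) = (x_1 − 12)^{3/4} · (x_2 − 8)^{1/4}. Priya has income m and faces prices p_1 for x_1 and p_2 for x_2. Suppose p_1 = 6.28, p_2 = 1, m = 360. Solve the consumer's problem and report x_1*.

After buying the subsistence bundle (12, 8), a share 0.75 of the remaining income goes to x_1: x_1* = 12 + 0.75·(m − 12p_1 − 8p_2)/p_1.
Discretionary income = 360 − 12·6.28 − 8·1 = 276.64; x_1* = 12 + 0.75·276.64/6.28 = 45.0382.

x_1* = 45.0382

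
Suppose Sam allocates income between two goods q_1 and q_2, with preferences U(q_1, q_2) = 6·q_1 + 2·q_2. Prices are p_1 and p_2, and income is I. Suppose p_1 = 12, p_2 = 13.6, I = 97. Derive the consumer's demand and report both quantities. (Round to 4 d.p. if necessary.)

Linear utility — the consumer picks whichever good has higher MU/price: 6/12 = 0.5 vs 2/13.6 = 0.1471.
q_1 gives more utility per dollar, so spend all income on q_1: q_1* = I/p_1, q_2* = 0.
Numerically: q_1* = 8.0833, q_2* = 0.

q_1* = 8.0833, q_2* = 0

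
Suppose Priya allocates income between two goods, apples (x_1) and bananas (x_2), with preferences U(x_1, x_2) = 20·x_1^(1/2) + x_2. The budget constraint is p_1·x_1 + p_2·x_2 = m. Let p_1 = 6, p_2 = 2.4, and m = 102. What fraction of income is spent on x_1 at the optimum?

share on x_1 = 0.9412

MU_x_1 = 10/√x_1, MU_x_2 = 1. Tangency: 10/√x_1 = p_1/p_2.
Thus x_1* = (10·p_2/p_1)² — independent of m — with the rest of income spent on x_2.
Plugging in: x_1* = (10·2.4/6)² = 16, x_2* = 2.5.
Expenditure on x_1: 6·16 = 96; share = 0.9412.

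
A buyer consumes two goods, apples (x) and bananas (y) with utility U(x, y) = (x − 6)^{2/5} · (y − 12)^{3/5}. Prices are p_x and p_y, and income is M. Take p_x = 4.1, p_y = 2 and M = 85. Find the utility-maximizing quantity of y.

Discretionary income = 85 − 6·4.1 − 12·2 = 36.4; y* = 12 + 0.6·36.4/2 = 22.92.

y* = 22.92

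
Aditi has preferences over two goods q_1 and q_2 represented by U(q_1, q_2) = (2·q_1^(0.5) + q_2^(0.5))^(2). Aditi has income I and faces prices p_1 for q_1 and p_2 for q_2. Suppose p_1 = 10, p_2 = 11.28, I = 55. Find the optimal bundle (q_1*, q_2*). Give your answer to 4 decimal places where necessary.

MRS = MU_q_1/MU_q_2 = 2·(q_2/q_1)^(0.5). Set equal to p_1/p_2.
Hence q_2/q_1 = ((1/2)·p_1/p_2)^(1/(0.5)), i.e. raised to the 2 power.
With the ratio pinned down, the budget gives q_1* = I/(p_1 + p_2·(q_2/q_1)) and q_2* = (q_2/q_1)·q_1*.
Numerically q_2/q_1 = 0.196482, so q_1* = 55/(10 + 11.28·0.196482) = 4.5022 and q_2* = 0.196482·4.5022 = 0.8846.

q_1* = 4.5022, q_2* = 0.8846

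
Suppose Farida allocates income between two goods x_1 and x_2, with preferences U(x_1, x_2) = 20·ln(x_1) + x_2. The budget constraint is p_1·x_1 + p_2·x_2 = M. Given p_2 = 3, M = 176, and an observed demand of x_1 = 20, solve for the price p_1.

p_1 = 3

Set MRS = p_1/p_2: (20/x_1)/1 = p_1/p_2.
So x_1*(p_1,p_2) = 20·p_2/p_1, independent of income; and x_2* = (M − 20·p_2)/p_2.
Set x_1* = 20 in the demand function and solve for p_1: p_1 = 3.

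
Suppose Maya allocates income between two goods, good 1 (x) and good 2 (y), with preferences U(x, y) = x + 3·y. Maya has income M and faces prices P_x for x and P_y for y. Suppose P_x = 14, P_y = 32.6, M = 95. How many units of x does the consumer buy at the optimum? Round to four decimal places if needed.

y gives more utility per dollar, so spend all income on y: y* = M/P_y, x* = 0.
Numerically: x* = 0, y* = 2.9141.

x* = 0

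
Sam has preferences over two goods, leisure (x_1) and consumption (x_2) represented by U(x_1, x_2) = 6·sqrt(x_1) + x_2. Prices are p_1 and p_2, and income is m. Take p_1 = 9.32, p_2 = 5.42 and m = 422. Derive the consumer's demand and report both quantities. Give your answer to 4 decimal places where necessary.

Utility is quasi-linear in x_2; the FOC for x_1 is 3/√x_1 = p_1/p_2.
Thus x_1* = (3·p_2/p_1)² — independent of m — with the rest of income spent on x_2.
Plugging in: x_1* = (3·5.42/9.32)² = 3.0438, x_2* = 72.6259.

x_1* = 3.0438, x_2* = 72.6259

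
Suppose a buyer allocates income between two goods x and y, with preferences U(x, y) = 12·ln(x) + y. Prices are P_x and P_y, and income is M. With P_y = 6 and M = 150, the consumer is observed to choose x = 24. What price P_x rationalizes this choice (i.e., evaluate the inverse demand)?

P_x = 3

Set MRS = P_x/P_y: (12/x)/1 = P_x/P_y.
So x*(P_x,P_y) = 12·P_y/P_x, independent of income; and y* = (M − 12·P_y)/P_y.
Set x* = 24 in the demand function and solve for P_x: P_x = 3.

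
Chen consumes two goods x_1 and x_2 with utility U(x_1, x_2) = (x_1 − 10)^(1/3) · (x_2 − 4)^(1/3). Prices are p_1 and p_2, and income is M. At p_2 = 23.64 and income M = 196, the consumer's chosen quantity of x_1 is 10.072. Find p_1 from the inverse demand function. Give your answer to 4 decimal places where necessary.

p_1 = 10

Let x_1' = x_1−10, x_2' = x_2−4. MRS = x_2'/x_1' = p_1/p_2.
Substituting into the budget: x_1* = 10 + 0.5·(M − 10·p_1 − 4·p_2)/p_1, and x_2* = 4 + 0.5·(…)/p_2.
Set x_1* = 10.072 in the demand function and solve for p_1: p_1 = 10.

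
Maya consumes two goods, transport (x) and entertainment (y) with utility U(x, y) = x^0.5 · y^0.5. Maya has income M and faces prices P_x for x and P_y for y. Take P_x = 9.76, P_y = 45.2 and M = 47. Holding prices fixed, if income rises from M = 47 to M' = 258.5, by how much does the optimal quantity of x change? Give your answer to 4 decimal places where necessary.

The MRS is y/x. Set MRS = P_x/P_y.
Rearranging, P_y·y = P_x·x. Substituting into the budget gives P_x·x·(1 + 1) = M.
Demand: x*(P_x,P_y,M) = 0.5·M/P_x and y* = 0.5·M/P_y.
At P_x=9.76, P_y=45.2, M=47: x* = 0.5·47/9.76 = 2.4078.
At M' = 258.5: x* = 13.2428. Change: 13.2428 − 2.4078 = 10.835.

Δx* = 10.835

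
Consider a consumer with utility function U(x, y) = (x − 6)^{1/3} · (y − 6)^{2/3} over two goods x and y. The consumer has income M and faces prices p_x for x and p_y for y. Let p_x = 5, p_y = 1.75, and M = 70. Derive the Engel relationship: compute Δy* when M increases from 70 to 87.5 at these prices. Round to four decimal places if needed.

Δy* = 6.6667

Discretionary income = 70 − 6·5 − 6·1.75 = 29.5; y* = 6 + 2/3·29.5/1.75 = 17.2381.
At M' = 87.5: y* = 23.9048. Change: 23.9048 − 17.2381 = 6.6667.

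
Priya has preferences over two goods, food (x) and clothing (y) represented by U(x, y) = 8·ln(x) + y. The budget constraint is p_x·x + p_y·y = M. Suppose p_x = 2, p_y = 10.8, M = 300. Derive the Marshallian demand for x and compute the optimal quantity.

x* = 43.2

MU_x = 8/x, MU_y = 1. Tangency: 8/x = p_x/p_y.
So x*(p_x,p_y) = 8·p_y/p_x, independent of income; and y* = (M − 8·p_y)/p_y.
At the given prices: x* = 8·10.8/2 = 43.2.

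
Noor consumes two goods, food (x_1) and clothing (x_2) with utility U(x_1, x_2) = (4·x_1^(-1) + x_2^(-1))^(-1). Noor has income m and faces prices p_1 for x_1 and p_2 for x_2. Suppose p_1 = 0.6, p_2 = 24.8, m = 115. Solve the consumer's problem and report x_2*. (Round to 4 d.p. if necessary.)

x_2* = 3.5368

MU_x_1 ∝ 4·x_1^(-2), MU_x_2 ∝ x_2^(-2), so MRS = 4·(x_2/x_1)^(2) = p_1/p_2.
Solve for the ratio: x_2/x_1 = [(1/4)·p_1/p_2]^(0.5).
Substitute x_2 = (x_2/x_1)·x_1 into the budget: x_1* = m/(p_1 + p_2·(x_2/x_1)).
Numerically x_2/x_1 = 0.077771, so x_1* = 115/(0.6 + 24.8·0.077771) = 45.4774 and x_2* = 0.077771·45.4774 = 3.5368.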